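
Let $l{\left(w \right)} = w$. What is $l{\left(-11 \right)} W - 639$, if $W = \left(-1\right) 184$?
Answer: $1385$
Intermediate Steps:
$W = -184$
$l{\left(-11 \right)} W - 639 = \left(-11\right) \left(-184\right) - 639 = 2024 - 639 = 1385$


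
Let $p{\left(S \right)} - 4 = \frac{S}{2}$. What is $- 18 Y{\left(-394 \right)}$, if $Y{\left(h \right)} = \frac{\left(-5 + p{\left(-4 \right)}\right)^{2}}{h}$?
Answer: $\frac{81}{197} \approx 0.41117$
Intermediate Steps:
$p{\left(S \right)} = 4 + \frac{S}{2}$
$Y{\left(h \right)} = \frac{9}{h}$ ($Y{\left(h \right)} = \frac{\left(-5 + \left(4 + \frac{1}{2} \left(-4\right)\right)\right)^{2}}{h} = \frac{\left(-5 + \left(4 - 2\right)\right)^{2}}{h} = \frac{\left(-5 + 2\right)^{2}}{h} = \frac{\left(-3\right)^{2}}{h} = \frac{9}{h}$)
$- 18 Y{\left(-394 \right)} = - 18 \frac{9}{-394} = - 18 \cdot 9 \left(- \frac{1}{394}\right) = \left(-18\right) \left(- \frac{9}{394}\right) = \frac{81}{197}$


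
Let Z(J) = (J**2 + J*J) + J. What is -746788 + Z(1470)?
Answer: 3576482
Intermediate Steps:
Z(J) = J + 2*J**2 (Z(J) = (J**2 + J**2) + J = 2*J**2 + J = J + 2*J**2)
-746788 + Z(1470) = -746788 + 1470*(1 + 2*1470) = -746788 + 1470*(1 + 2940) = -746788 + 1470*2941 = -746788 + 4323270 = 3576482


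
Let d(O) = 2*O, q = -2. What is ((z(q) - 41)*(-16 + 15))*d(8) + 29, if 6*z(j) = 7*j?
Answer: 2167/3 ≈ 722.33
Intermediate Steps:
z(j) = 7*j/6 (z(j) = (7*j)/6 = 7*j/6)
((z(q) - 41)*(-16 + 15))*d(8) + 29 = (((7/6)*(-2) - 41)*(-16 + 15))*(2*8) + 29 = ((-7/3 - 41)*(-1))*16 + 29 = -130/3*(-1)*16 + 29 = (130/3)*16 + 29 = 2080/3 + 29 = 2167/3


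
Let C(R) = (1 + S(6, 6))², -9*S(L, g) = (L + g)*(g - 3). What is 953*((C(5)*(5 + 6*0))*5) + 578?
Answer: 215003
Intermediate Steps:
S(L, g) = -(-3 + g)*(L + g)/9 (S(L, g) = -(L + g)*(g - 3)/9 = -(L + g)*(-3 + g)/9 = -(-3 + g)*(L + g)/9)
C(R) = 9 (C(R) = (1 + (-⅑*6² + (⅓)*6 + (⅓)*6 - ⅑*6*6))² = (1 + (-⅑*36 + 2 + 2 - 4))² = (1 + (-4 + 2 + 2 - 4))² = (1 - 4)² = (-3)² = 9)
953*((C(5)*(5 + 6*0))*5) + 578 = 953*((9*(5 + 6*0))*5) + 578 = 953*((9*(5 + 0))*5) + 578 = 953*((9*5)*5) + 578 = 953*(45*5) + 578 = 953*225 + 578 = 214425 + 578 = 215003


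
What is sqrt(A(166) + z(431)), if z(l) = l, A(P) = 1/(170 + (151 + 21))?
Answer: sqrt(5601314)/114 ≈ 20.761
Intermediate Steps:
A(P) = 1/342 (A(P) = 1/(170 + 172) = 1/342)
sqrt(A(166) + z(431)) = sqrt(1/342 + 431) = sqrt(147403/342) = sqrt(5601314)/114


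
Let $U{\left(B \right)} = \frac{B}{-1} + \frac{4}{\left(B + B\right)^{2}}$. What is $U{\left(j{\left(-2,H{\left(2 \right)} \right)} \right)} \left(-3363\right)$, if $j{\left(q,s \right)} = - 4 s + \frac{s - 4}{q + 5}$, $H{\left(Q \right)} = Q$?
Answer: $- \frac{19732963}{676} \approx -29191.0$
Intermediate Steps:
$j{\left(q,s \right)} = - 4 s + \frac{-4 + s}{5 + q}$
$U{\left(B \right)} = \frac{1}{B^{2}} - B$ ($U{\left(B \right)} = B \left(-1\right) + \frac{4}{\left(2 B\right)^{2}} = - B + \frac{4}{4 B^{2}} = - B + 4 \frac{1}{4 B^{2}} = - B + \frac{1}{B^{2}} = \frac{1}{B^{2}} - B$)
$U{\left(j{\left(-2,H{\left(2 \right)} \right)} \right)} \left(-3363\right) = \left(\frac{1}{\frac{1}{\left(5 - 2\right)^{2}} \left(-4 - 38 - \left(-8\right) 2\right)^{2}} - \frac{-4 - 38 - \left(-8\right) 2}{5 - 2}\right) \left(-3363\right) = \left(\frac{1}{\frac{1}{9} \left(-4 - 38 + 16\right)^{2}} - \frac{-4 - 38 + 16}{3}\right) \left(-3363\right) = \left(\frac{1}{\frac{676}{9}} - \frac{1}{3} \left(-26\right)\right) \left(-3363\right) = \left(\frac{1}{\frac{676}{9}} - - \frac{26}{3}\right) \left(-3363\right) = \left(\frac{9}{676} + \frac{26}{3}\right) \left(-3363\right) = \frac{17603}{2028} \left(-3363\right) = - \frac{19732963}{676}$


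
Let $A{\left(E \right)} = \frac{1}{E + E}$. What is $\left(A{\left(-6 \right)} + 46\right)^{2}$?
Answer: $\frac{303601}{144} \approx 2108.3$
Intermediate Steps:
$A{\left(E \right)} = \frac{1}{2 E}$
$\left(A{\left(-6 \right)} + 46\right)^{2} = \left(\frac{1}{2 \left(-6\right)} + 46\right)^{2} = \left(\frac{1}{2} \left(- \frac{1}{6}\right) + 46\right)^{2} = \left(- \frac{1}{12} + 46\right)^{2} = \left(\frac{551}{12}\right)^{2} = \frac{303601}{144}$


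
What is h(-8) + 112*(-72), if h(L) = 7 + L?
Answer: -8065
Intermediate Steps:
h(-8) + 112*(-72) = (7 - 8) + 112*(-72) = -1 - 8064 = -8065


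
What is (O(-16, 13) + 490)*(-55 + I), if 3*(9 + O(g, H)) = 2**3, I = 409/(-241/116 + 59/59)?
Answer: -78816869/375 ≈ -2.1018e+5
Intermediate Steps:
I = -47444/125 (I = 409/(-241*1/116 + 59*(1/59)) = 409/(-241/116 + 1) = 409/(-125/116) = 409*(-116/125) = -47444/125 ≈ -379.55)
O(g, H) = -19/3 (O(g, H) = -9 + (1/3)*2**3 = -9 + (1/3)*8 = -9 + 8/3 = -19/3)
(O(-16, 13) + 490)*(-55 + I) = (-19/3 + 490)*(-55 - 47444/125) = (1451/3)*(-54319/125) = -78816869/375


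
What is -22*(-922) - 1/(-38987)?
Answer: 790812309/38987 ≈ 20284.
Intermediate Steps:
-22*(-922) - 1/(-38987) = 20284 - 1*(-1/38987) = 20284 + 1/38987 = 790812309/38987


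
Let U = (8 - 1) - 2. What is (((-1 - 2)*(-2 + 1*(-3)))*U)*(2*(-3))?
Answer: -450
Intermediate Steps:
U = 5 (U = 7 - 2 = 5)
(((-1 - 2)*(-2 + 1*(-3)))*U)*(2*(-3)) = (((-1 - 2)*(-2 + 1*(-3)))*5)*(2*(-3)) = (-3*(-2 - 3)*5)*(-6) = (-3*(-5)*5)*(-6) = (15*5)*(-6) = 75*(-6) = -450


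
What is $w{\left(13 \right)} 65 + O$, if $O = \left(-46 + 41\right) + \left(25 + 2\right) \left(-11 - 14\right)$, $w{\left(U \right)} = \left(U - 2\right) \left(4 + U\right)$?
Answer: $11475$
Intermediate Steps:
$w{\left(U \right)} = \left(-2 + U\right) \left(4 + U\right)$
$O = -680$ ($O = -5 + 27 \left(-25\right) = -5 - 675 = -680$)
$w{\left(13 \right)} 65 + O = \left(-8 + 13^{2} + 2 \cdot 13\right) 65 - 680 = \left(-8 + 169 + 26\right) 65 - 680 = 187 \cdot 65 - 680 = 12155 - 680 = 11475$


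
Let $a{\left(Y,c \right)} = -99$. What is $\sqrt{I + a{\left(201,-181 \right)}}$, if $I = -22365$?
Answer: $24 i \sqrt{39} \approx 149.88 i$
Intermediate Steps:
$\sqrt{I + a{\left(201,-181 \right)}} = \sqrt{-22365 - 99} = \sqrt{-22464} = 24 i \sqrt{39}$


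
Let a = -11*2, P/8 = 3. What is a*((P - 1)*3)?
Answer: -1518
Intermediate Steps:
P = 24 (P = 8*3 = 24)
a = -22
a*((P - 1)*3) = -22*(24 - 1)*3 = -506*3 = -22*69 = -1518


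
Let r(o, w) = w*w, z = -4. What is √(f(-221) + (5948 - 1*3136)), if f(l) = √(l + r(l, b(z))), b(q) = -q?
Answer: √(2812 + I*√205) ≈ 53.028 + 0.135*I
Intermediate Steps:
r(o, w) = w²
f(l) = √(16 + l) (f(l) = √(l + (-1*(-4))²) = √(l + 4²) = √(l + 16) = √(16 + l))
√(f(-221) + (5948 - 1*3136)) = √(√(16 - 221) + (5948 - 1*3136)) = √(√(-205) + (5948 - 3136)) = √(I*√205 + 2812) = √(2812 + I*√205)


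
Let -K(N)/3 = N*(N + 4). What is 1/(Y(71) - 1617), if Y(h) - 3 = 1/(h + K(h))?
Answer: -15904/25669057 ≈ -0.00061958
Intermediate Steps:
K(N) = -3*N*(4 + N) (K(N) = -3*N*(N + 4) = -3*N*(4 + N))
Y(h) = 3 + 1/(h - 3*h*(4 + h))
1/(Y(71) - 1617) = 1/((-1 + 9*71² + 33*71)/(71*(11 + 3*71)) - 1617) = 1/((-1 + 9*5041 + 2343)/(71*(11 + 213)) - 1617) = 1/((1/71)*(-1 + 45369 + 2343)/224 - 1617) = 1/((1/71)*(1/224)*47711 - 1617) = 1/(47711/15904 - 1617) = 1/(-25669057/15904) = -15904/25669057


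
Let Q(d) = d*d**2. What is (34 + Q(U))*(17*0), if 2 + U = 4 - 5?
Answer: 0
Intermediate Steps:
U = -3 (U = -2 + (4 - 5) = -2 - 1 = -3)
Q(d) = d**3
(34 + Q(U))*(17*0) = (34 + (-3)**3)*(17*0) = (34 - 27)*0 = 7*0 = 0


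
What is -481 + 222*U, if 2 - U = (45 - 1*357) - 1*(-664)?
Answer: -78181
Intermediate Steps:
U = -350 (U = 2 - ((45 - 1*357) - 1*(-664)) = 2 - ((45 - 357) + 664) = 2 - (-312 + 664) = 2 - 1*352 = 2 - 352 = -350)
-481 + 222*U = -481 + 222*(-350) = -481 - 77700 = -78181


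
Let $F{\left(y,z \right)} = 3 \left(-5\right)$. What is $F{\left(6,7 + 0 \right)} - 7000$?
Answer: $-7015$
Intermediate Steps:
$F{\left(y,z \right)} = -15$
$F{\left(6,7 + 0 \right)} - 7000 = -15 - 7000 = -7015$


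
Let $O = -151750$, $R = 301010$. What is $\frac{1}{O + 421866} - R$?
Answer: $- \frac{81307617159}{270116} \approx -3.0101 \cdot 10^{5}$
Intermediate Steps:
$\frac{1}{O + 421866} - R = \frac{1}{-151750 + 421866} - 301010 = \frac{1}{270116} - 301010 = - \frac{81307617159}{270116}$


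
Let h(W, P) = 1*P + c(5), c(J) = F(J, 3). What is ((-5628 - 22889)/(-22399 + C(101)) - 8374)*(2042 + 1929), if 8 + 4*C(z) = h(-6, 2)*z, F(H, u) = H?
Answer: -2955652667110/88897 ≈ -3.3248e+7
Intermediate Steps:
c(J) = J
h(W, P) = 5 + P (h(W, P) = 1*P + 5 = P + 5 = 5 + P)
C(z) = -2 + 7*z/4 (C(z) = -2 + ((5 + 2)*z)/4 = -2 + (7*z)/4 = -2 + 7*z/4)
((-5628 - 22889)/(-22399 + C(101)) - 8374)*(2042 + 1929) = ((-5628 - 22889)/(-22399 + (-2 + (7/4)*101)) - 8374)*(2042 + 1929) = (-28517/(-22399 + (-2 + 707/4)) - 8374)*3971 = (-28517/(-22399 + 699/4) - 8374)*3971 = (-28517/(-88897/4) - 8374)*3971 = (-28517*(-4/88897) - 8374)*3971 = (114068/88897 - 8374)*3971 = -744309410/88897*3971 = -2955652667110/88897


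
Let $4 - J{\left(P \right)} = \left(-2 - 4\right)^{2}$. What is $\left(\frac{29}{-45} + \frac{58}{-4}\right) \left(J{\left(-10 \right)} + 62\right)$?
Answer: $- \frac{1363}{3} \approx -454.33$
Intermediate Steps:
$J{\left(P \right)} = -32$ ($J{\left(P \right)} = 4 - \left(-2 - 4\right)^{2} = 4 - \left(-6\right)^{2} = 4 - 36 = -32$)
$\left(\frac{29}{-45} + \frac{58}{-4}\right) \left(J{\left(-10 \right)} + 62\right) = \left(\frac{29}{-45} + \frac{58}{-4}\right) \left(-32 + 62\right) = \left(29 \left(- \frac{1}{45}\right) + 58 \left(- \frac{1}{4}\right)\right) 30 = \left(- \frac{29}{45} - \frac{29}{2}\right) 30 = \left(- \frac{1363}{90}\right) 30 = - \frac{1363}{3}$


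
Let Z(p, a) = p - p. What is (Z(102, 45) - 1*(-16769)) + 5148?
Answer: 21917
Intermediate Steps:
Z(p, a) = 0
(Z(102, 45) - 1*(-16769)) + 5148 = (0 - 1*(-16769)) + 5148 = (0 + 16769) + 5148 = 16769 + 5148 = 21917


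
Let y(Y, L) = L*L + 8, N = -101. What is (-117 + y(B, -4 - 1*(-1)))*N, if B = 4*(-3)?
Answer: 10100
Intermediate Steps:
B = -12
y(Y, L) = 8 + L² (y(Y, L) = L² + 8 = 8 + L²)
(-117 + y(B, -4 - 1*(-1)))*N = (-117 + (8 + (-4 - 1*(-1))²))*(-101) = (-117 + (8 + (-4 + 1)²))*(-101) = (-117 + (8 + (-3)²))*(-101) = (-117 + (8 + 9))*(-101) = (-117 + 17)*(-101) = -100*(-101) = 10100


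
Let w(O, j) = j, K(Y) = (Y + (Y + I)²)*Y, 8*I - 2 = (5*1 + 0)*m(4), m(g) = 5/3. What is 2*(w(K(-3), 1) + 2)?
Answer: 6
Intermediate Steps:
m(g) = 5/3 (m(g) = 5*(⅓) = 5/3)
I = 31/24 (I = ¼ + ((5*1 + 0)*(5/3))/8 = ¼ + ((5 + 0)*(5/3))/8 = ¼ + (5*(5/3))/8 = ¼ + (⅛)*(25/3) = ¼ + 25/24 = 31/24 ≈ 1.2917)
K(Y) = Y*(Y + (31/24 + Y)²) (K(Y) = (Y + (Y + 31/24)²)*Y = (Y + (31/24 + Y)²)*Y = Y*(Y + (31/24 + Y)²))
2*(w(K(-3), 1) + 2) = 2*(1 + 2) = 2*3 = 6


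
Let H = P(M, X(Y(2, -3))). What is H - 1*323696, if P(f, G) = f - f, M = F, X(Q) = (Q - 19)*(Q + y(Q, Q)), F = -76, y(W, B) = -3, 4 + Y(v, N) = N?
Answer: -323696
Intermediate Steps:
Y(v, N) = -4 + N
X(Q) = (-19 + Q)*(-3 + Q) (X(Q) = (Q - 19)*(Q - 3) = (-19 + Q)*(-3 + Q))
M = -76
P(f, G) = 0
H = 0
H - 1*323696 = 0 - 1*323696 = 0 - 323696 = -323696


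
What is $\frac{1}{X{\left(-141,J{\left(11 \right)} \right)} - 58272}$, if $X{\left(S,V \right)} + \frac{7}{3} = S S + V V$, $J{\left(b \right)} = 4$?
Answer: $- \frac{3}{115132} \approx -2.6057 \cdot 10^{-5}$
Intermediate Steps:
$X{\left(S,V \right)} = - \frac{7}{3} + S^{2} + V^{2}$ ($X{\left(S,V \right)} = - \frac{7}{3} + \left(S S + V V\right) = - \frac{7}{3} + \left(S^{2} + V^{2}\right) = - \frac{7}{3} + S^{2} + V^{2}$)
$\frac{1}{X{\left(-141,J{\left(11 \right)} \right)} - 58272} = \frac{1}{\left(- \frac{7}{3} + \left(-141\right)^{2} + 4^{2}\right) - 58272} = \frac{1}{\left(- \frac{7}{3} + 19881 + 16\right) - 58272} = \frac{1}{\frac{59684}{3} - 58272} = \frac{1}{- \frac{115132}{3}} = - \frac{3}{115132}$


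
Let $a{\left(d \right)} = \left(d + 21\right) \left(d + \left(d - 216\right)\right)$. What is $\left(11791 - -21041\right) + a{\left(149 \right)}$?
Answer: $46772$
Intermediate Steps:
$a{\left(d \right)} = \left(-216 + 2 d\right) \left(21 + d\right)$ ($a{\left(d \right)} = \left(21 + d\right) \left(d + \left(-216 + d\right)\right) = \left(21 + d\right) \left(-216 + 2 d\right) = \left(-216 + 2 d\right) \left(21 + d\right)$)
$\left(11791 - -21041\right) + a{\left(149 \right)} = \left(11791 - -21041\right) - \left(30462 - 44402\right) = \left(11791 + 21041\right) - -13940 = 32832 - -13940 = 32832 + 13940 = 46772$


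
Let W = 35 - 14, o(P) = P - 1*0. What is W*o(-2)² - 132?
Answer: -48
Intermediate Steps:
o(P) = P (o(P) = P + 0 = P)
W = 21
W*o(-2)² - 132 = 21*(-2)² - 132 = 21*4 - 132 = 84 - 132 = -48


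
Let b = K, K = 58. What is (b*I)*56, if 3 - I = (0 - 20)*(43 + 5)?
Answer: 3127824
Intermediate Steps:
b = 58
I = 963 (I = 3 - (0 - 20)*(43 + 5) = 3 - (-20)*48 = 3 - 1*(-960) = 3 + 960 = 963)
(b*I)*56 = (58*963)*56 = 55854*56 = 3127824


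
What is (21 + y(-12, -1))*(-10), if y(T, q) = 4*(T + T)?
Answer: 750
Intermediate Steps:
y(T, q) = 8*T (y(T, q) = 4*(2*T) = 8*T)
(21 + y(-12, -1))*(-10) = (21 + 8*(-12))*(-10) = (21 - 96)*(-10) = -75*(-10) = 750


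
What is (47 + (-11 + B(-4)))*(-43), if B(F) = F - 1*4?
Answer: -1204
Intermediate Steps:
B(F) = -4 + F (B(F) = F - 4 = -4 + F)
(47 + (-11 + B(-4)))*(-43) = (47 + (-11 + (-4 - 4)))*(-43) = (47 + (-11 - 8))*(-43) = (47 - 19)*(-43) = 28*(-43) = -1204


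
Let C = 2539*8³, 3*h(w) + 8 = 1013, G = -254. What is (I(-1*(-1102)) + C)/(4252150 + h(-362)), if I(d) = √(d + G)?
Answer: 1299968/4252485 + 4*√53/4252485 ≈ 0.30570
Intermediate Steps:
h(w) = 335 (h(w) = -8/3 + (⅓)*1013 = -8/3 + 1013/3 = 335)
I(d) = √(-254 + d) (I(d) = √(d - 254) = √(-254 + d))
C = 1299968 (C = 2539*512 = 1299968)
(I(-1*(-1102)) + C)/(4252150 + h(-362)) = (√(-254 - 1*(-1102)) + 1299968)/(4252150 + 335) = (√(-254 + 1102) + 1299968)/4252485 = (√848 + 1299968)*(1/4252485) = (4*√53 + 1299968)*(1/4252485) = (1299968 + 4*√53)*(1/4252485) = 1299968/4252485 + 4*√53/4252485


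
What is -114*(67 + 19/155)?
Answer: -1186056/155 ≈ -7652.0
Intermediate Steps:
-114*(67 + 19/155) = -114*10404/155 = -1186056/155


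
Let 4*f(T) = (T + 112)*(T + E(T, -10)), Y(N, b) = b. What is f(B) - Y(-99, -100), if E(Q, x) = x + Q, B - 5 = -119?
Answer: 219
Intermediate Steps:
B = -114 (B = 5 - 119 = -114)
E(Q, x) = Q + x
f(T) = (-10 + 2*T)*(112 + T)/4 (f(T) = ((T + 112)*(T + (T - 10)))/4 = ((112 + T)*(T + (-10 + T)))/4 = ((112 + T)*(-10 + 2*T))/4 = ((-10 + 2*T)*(112 + T))/4 = (-10 + 2*T)*(112 + T)/4)
f(B) - Y(-99, -100) = (-280 + (½)*(-114)² + (107/2)*(-114)) - 1*(-100) = (-280 + (½)*12996 - 6099) + 100 = (-280 + 6498 - 6099) + 100 = 119 + 100 = 219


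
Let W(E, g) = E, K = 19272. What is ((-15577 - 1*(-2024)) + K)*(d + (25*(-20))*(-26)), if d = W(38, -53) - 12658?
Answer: 2173220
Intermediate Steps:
d = -12620 (d = 38 - 12658 = -12620)
((-15577 - 1*(-2024)) + K)*(d + (25*(-20))*(-26)) = ((-15577 - 1*(-2024)) + 19272)*(-12620 + (25*(-20))*(-26)) = ((-15577 + 2024) + 19272)*(-12620 - 500*(-26)) = (-13553 + 19272)*(-12620 + 13000) = 5719*380 = 2173220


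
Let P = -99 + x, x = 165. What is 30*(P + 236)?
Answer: 9060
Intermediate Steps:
P = 66 (P = -99 + 165 = 66)
30*(P + 236) = 30*(66 + 236) = 30*302 = 9060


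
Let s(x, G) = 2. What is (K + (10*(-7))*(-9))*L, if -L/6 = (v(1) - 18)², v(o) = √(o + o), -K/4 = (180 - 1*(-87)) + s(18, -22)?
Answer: 872376 - 96336*√2 ≈ 7.3614e+5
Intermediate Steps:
K = -1076 (K = -4*((180 - 1*(-87)) + 2) = -4*((180 + 87) + 2) = -4*(267 + 2) = -4*269 = -1076)
v(o) = √2*√o (v(o) = √(2*o) = √2*√o)
L = -6*(-18 + √2)² (L = -6*(√2*√1 - 18)² = -6*(√2*1 - 18)² = -6*(√2 - 18)² = -6*(-18 + √2)² ≈ -1650.5)
(K + (10*(-7))*(-9))*L = (-1076 + (10*(-7))*(-9))*(-1956 + 216*√2) = (-1076 - 70*(-9))*(-1956 + 216*√2) = (-1076 + 630)*(-1956 + 216*√2) = -446*(-1956 + 216*√2) = 872376 - 96336*√2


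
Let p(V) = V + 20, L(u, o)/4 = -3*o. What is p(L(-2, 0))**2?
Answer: 400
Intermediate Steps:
L(u, o) = -12*o (L(u, o) = 4*(-3*o) = -12*o)
p(V) = 20 + V
p(L(-2, 0))**2 = (20 - 12*0)**2 = (20 + 0)**2 = 20**2 = 400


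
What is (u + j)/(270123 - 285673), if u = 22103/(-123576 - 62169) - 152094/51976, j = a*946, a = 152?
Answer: -694089567536741/75062043483000 ≈ -9.2469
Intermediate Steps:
j = 143792 (j = 152*946 = 143792)
u = -14699762779/4827141060 (u = 22103/(-185745) - 152094*1/51976 = 22103*(-1/185745) - 76047/25988 = -22103/185745 - 76047/25988 = -14699762779/4827141060 ≈ -3.0452)
(u + j)/(270123 - 285673) = (-14699762779/4827141060 + 143792)/(270123 - 285673) = (694089567536741/4827141060)/(-15550) = (694089567536741/4827141060)*(-1/15550) = -694089567536741/75062043483000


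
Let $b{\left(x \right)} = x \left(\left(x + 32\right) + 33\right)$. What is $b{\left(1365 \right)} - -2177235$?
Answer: $4129185$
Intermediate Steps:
$b{\left(x \right)} = x \left(65 + x\right)$ ($b{\left(x \right)} = x \left(\left(32 + x\right) + 33\right) = x \left(65 + x\right)$)
$b{\left(1365 \right)} - -2177235 = 1365 \left(65 + 1365\right) - -2177235 = 1365 \cdot 1430 + 2177235 = 1951950 + 2177235 = 4129185$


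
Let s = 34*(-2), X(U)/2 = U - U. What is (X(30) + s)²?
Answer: 4624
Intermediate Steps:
X(U) = 0 (X(U) = 2*(U - U) = 2*0 = 0)
s = -68
(X(30) + s)² = (0 - 68)² = (-68)² = 4624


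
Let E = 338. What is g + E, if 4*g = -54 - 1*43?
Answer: 1255/4 ≈ 313.75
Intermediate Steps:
g = -97/4 (g = (-54 - 1*43)/4 = (-54 - 43)/4 = (1/4)*(-97) = -97/4 ≈ -24.250)
g + E = -97/4 + 338 = 1255/4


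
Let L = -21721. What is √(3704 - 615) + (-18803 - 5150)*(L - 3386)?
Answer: 601387971 + √3089 ≈ 6.0139e+8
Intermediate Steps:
√(3704 - 615) + (-18803 - 5150)*(L - 3386) = √(3704 - 615) + (-18803 - 5150)*(-21721 - 3386) = √3089 - 23953*(-25107) = √3089 + 601387971 = 601387971 + √3089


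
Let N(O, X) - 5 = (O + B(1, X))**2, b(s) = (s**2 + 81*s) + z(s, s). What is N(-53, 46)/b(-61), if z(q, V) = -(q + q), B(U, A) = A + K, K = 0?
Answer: -3/61 ≈ -0.049180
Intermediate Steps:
B(U, A) = A (B(U, A) = A + 0 = A)
z(q, V) = -2*q
b(s) = s**2 + 79*s (b(s) = (s**2 + 81*s) - 2*s = s**2 + 79*s)
N(O, X) = 5 + (O + X)**2
N(-53, 46)/b(-61) = (5 + (-53 + 46)**2)/((-61*(79 - 61))) = (5 + (-7)**2)/((-61*18)) = (5 + 49)/(-1098) = 54*(-1/1098) = -3/61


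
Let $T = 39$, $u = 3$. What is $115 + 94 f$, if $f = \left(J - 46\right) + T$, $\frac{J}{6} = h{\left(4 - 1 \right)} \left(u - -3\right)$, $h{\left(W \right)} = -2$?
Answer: $-7311$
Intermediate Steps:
$J = -72$ ($J = 6 \left(- 2 \left(3 - -3\right)\right) = 6 \left(- 2 \left(3 + 3\right)\right) = 6 \left(\left(-2\right) 6\right) = 6 \left(-12\right) = -72$)
$f = -79$ ($f = \left(-72 - 46\right) + 39 = -118 + 39 = -79$)
$115 + 94 f = 115 + 94 \left(-79\right) = 115 - 7426 = -7311$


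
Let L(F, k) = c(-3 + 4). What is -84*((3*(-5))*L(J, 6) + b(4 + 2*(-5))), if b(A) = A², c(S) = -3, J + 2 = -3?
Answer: -6804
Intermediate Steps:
J = -5 (J = -2 - 3 = -5)
L(F, k) = -3
-84*((3*(-5))*L(J, 6) + b(4 + 2*(-5))) = -84*((3*(-5))*(-3) + (4 + 2*(-5))²) = -84*(-15*(-3) + (4 - 10)²) = -84*(45 + (-6)²) = -84*(45 + 36) = -84*81 = -6804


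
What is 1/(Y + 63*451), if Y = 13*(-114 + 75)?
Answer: 1/27906 ≈ 3.5835e-5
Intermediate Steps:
Y = -507 (Y = 13*(-39) = -507)
1/(Y + 63*451) = 1/(-507 + 63*451) = 1/(-507 + 28413) = 1/27906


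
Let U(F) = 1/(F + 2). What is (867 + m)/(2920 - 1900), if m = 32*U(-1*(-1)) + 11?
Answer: 1333/1530 ≈ 0.87124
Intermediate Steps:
U(F) = 1/(2 + F)
m = 65/3 (m = 32/(2 - 1*(-1)) + 11 = 32/(2 + 1) + 11 = 32/3 + 11 = 65/3 ≈ 21.667)
(867 + m)/(2920 - 1900) = (867 + 65/3)/(2920 - 1900) = (2666/3)/1020 = (2666/3)*(1/1020) = 1333/1530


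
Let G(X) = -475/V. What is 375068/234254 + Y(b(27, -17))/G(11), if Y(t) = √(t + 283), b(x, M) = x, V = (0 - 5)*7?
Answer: 187534/117127 + 7*√310/95 ≈ 2.8985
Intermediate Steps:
V = -35 (V = -5*7 = -35)
Y(t) = √(283 + t)
G(X) = 95/7 (G(X) = -475/(-35) = -475*(-1/35) = 95/7)
375068/234254 + Y(b(27, -17))/G(11) = 375068/234254 + √(283 + 27)/(95/7) = 375068*(1/234254) + √310*(7/95) = 187534/117127 + 7*√310/95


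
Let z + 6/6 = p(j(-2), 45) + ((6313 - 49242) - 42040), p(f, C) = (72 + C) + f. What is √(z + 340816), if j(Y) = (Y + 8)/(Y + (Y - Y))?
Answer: 18*√790 ≈ 505.92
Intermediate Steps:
j(Y) = (8 + Y)/Y (j(Y) = (8 + Y)/(Y + 0) = (8 + Y)/Y)
p(f, C) = 72 + C + f
z = -84856 (z = -1 + ((72 + 45 + (8 - 2)/(-2)) + ((6313 - 49242) - 42040)) = -1 + ((72 + 45 - ½*6) + (-42929 - 42040)) = -1 + ((72 + 45 - 3) - 84969) = -1 + (114 - 84969) = -1 - 84855 = -84856)
√(z + 340816) = √(-84856 + 340816) = √255960 = 18*√790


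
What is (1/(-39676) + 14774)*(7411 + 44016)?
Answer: 30145130339221/39676 ≈ 7.5978e+8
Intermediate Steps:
(1/(-39676) + 14774)*(7411 + 44016) = (-1/39676 + 14774)*51427 = (586173223/39676)*51427 = 30145130339221/39676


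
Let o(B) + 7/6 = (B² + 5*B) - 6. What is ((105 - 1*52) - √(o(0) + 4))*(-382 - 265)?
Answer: -34291 + 647*I*√114/6 ≈ -34291.0 + 1151.3*I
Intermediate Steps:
o(B) = -43/6 + B² + 5*B (o(B) = -7/6 + ((B² + 5*B) - 6) = -7/6 + (-6 + B² + 5*B) = -43/6 + B² + 5*B)
((105 - 1*52) - √(o(0) + 4))*(-382 - 265) = ((105 - 1*52) - √((-43/6 + 0² + 5*0) + 4))*(-382 - 265) = ((105 - 52) - √((-43/6 + 0 + 0) + 4))*(-647) = (53 - √(-43/6 + 4))*(-647) = (53 - √(-19/6))*(-647) = (53 - I*√114/6)*(-647) = -34291 + 647*I*√114/6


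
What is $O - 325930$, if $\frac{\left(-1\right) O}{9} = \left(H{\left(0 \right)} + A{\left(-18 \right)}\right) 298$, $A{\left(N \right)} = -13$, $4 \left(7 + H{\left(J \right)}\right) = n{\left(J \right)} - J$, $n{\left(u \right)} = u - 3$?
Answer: $- \frac{540557}{2} \approx -2.7028 \cdot 10^{5}$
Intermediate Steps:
$n{\left(u \right)} = -3 + u$
$H{\left(J \right)} = - \frac{31}{4}$ ($H{\left(J \right)} = -7 + \frac{\left(-3 + J\right) - J}{4} = -7 + \frac{1}{4} \left(-3\right) = -7 - \frac{3}{4} = - \frac{31}{4}$)
$O = \frac{111303}{2}$ ($O = - 9 \left(- \frac{31}{4} - 13\right) 298 = - 9 \left(\left(- \frac{83}{4}\right) 298\right) = \left(-9\right) \left(- \frac{12367}{2}\right) = \frac{111303}{2} \approx 55652.0$)
$O - 325930 = \frac{111303}{2} - 325930 = - \frac{540557}{2}$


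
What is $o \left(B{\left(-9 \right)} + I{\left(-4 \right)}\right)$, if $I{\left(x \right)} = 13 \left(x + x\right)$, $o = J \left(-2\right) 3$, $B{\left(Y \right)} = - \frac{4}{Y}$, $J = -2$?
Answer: $- \frac{3728}{3} \approx -1242.7$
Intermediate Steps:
$o = 12$ ($o = \left(-2\right) \left(-2\right) 3 = 4 \cdot 3 = 12$)
$I{\left(x \right)} = 26 x$ ($I{\left(x \right)} = 13 \cdot 2 x = 26 x$)
$o \left(B{\left(-9 \right)} + I{\left(-4 \right)}\right) = 12 \left(- \frac{4}{-9} + 26 \left(-4\right)\right) = 12 \left(\left(-4\right) \left(- \frac{1}{9}\right) - 104\right) = 12 \left(\frac{4}{9} - 104\right) = 12 \left(- \frac{932}{9}\right) = - \frac{3728}{3}$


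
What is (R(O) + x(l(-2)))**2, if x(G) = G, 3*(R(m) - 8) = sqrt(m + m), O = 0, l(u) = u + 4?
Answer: 100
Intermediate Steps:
l(u) = 4 + u
R(m) = 8 + sqrt(2)*sqrt(m)/3 (R(m) = 8 + sqrt(m + m)/3 = 8 + sqrt(2*m)/3 = 8 + (sqrt(2)*sqrt(m))/3 = 8 + sqrt(2)*sqrt(m)/3)
(R(O) + x(l(-2)))**2 = ((8 + sqrt(2)*sqrt(0)/3) + (4 - 2))**2 = ((8 + (1/3)*sqrt(2)*0) + 2)**2 = ((8 + 0) + 2)**2 = (8 + 2)**2 = 10**2 = 100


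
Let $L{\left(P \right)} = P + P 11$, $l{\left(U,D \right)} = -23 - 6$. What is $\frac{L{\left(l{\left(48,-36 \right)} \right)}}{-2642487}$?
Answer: $\frac{116}{880829} \approx 0.00013169$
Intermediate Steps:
$l{\left(U,D \right)} = -29$ ($l{\left(U,D \right)} = -23 - 6 = -29$)
$L{\left(P \right)} = 12 P$ ($L{\left(P \right)} = P + 11 P = 12 P$)
$\frac{L{\left(l{\left(48,-36 \right)} \right)}}{-2642487} = \frac{12 \left(-29\right)}{-2642487} = \left(-348\right) \left(- \frac{1}{2642487}\right) = \frac{116}{880829}$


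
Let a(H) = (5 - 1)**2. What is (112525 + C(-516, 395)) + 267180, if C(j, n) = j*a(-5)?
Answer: 371449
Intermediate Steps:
a(H) = 16 (a(H) = 4**2 = 16)
C(j, n) = 16*j (C(j, n) = j*16 = 16*j)
(112525 + C(-516, 395)) + 267180 = (112525 + 16*(-516)) + 267180 = (112525 - 8256) + 267180 = 104269 + 267180 = 371449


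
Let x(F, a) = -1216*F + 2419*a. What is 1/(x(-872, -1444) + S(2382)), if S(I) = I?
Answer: -1/2430302 ≈ -4.1147e-7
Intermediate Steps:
1/(x(-872, -1444) + S(2382)) = 1/((-1216*(-872) + 2419*(-1444)) + 2382) = 1/((1060352 - 3493036) + 2382) = 1/(-2432684 + 2382) = 1/(-2430302) = -1/2430302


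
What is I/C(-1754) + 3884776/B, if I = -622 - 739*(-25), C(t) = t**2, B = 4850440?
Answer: 214967329031/266472433340 ≈ 0.80672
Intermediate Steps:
I = 17853 (I = -622 + 18475 = 17853)
I/C(-1754) + 3884776/B = 17853/((-1754)**2) + 3884776/4850440 = 17853/3076516 + 3884776*(1/4850440) = 17853*(1/3076516) + 69371/86615 = 17853/3076516 + 69371/86615 = 214967329031/266472433340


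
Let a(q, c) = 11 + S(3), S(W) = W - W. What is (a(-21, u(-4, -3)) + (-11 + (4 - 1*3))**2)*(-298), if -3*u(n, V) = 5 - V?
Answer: -33078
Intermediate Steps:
S(W) = 0
u(n, V) = -5/3 + V/3 (u(n, V) = -(5 - V)/3 = -5/3 + V/3)
a(q, c) = 11 (a(q, c) = 11 + 0 = 11)
(a(-21, u(-4, -3)) + (-11 + (4 - 1*3))**2)*(-298) = (11 + (-11 + (4 - 1*3))**2)*(-298) = (11 + (-11 + (4 - 3))**2)*(-298) = (11 + (-11 + 1)**2)*(-298) = (11 + (-10)**2)*(-298) = (11 + 100)*(-298) = 111*(-298) = -33078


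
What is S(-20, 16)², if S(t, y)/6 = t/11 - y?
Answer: 1382976/121 ≈ 11430.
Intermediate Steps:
S(t, y) = -6*y + 6*t/11 (S(t, y) = 6*(t/11 - y) = 6*(-y + t/11) = -6*y + 6*t/11)
S(-20, 16)² = (-6*16 + (6/11)*(-20))² = (-96 - 120/11)² = (-1176/11)² = 1382976/121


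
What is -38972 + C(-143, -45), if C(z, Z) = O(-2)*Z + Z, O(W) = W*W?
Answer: -39197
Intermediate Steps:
O(W) = W**2
C(z, Z) = 5*Z (C(z, Z) = (-2)**2*Z + Z = 4*Z + Z = 5*Z)
-38972 + C(-143, -45) = -38972 + 5*(-45) = -38972 - 225 = -39197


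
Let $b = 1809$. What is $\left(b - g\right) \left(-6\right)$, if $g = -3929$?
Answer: $-34428$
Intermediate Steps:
$\left(b - g\right) \left(-6\right) = \left(1809 - -3929\right) \left(-6\right) = \left(1809 + 3929\right) \left(-6\right) = 5738 \left(-6\right) = -34428$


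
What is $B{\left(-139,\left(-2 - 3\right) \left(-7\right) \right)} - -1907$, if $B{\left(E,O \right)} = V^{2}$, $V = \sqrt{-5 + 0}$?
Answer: $1902$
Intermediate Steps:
$V = i \sqrt{5}$ ($V = \sqrt{-5} = i \sqrt{5} \approx 2.2361 i$)
$B{\left(E,O \right)} = -5$ ($B{\left(E,O \right)} = \left(i \sqrt{5}\right)^{2} = -5$)
$B{\left(-139,\left(-2 - 3\right) \left(-7\right) \right)} - -1907 = -5 - -1907 = -5 + 1907 = 1902$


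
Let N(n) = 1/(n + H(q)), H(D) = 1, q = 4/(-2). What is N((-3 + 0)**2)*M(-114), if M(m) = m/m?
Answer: 1/10 ≈ 0.10000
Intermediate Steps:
q = -2 (q = 4*(-1/2) = -2)
M(m) = 1
N(n) = 1/(1 + n) (N(n) = 1/(n + 1) = 1/(1 + n))
N((-3 + 0)**2)*M(-114) = 1/(1 + (-3 + 0)**2) = 1/(1 + (-3)**2) = 1/(1 + 9) = 1/10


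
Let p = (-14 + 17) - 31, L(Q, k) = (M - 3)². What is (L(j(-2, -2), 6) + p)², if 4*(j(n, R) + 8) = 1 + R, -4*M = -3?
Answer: 134689/256 ≈ 526.13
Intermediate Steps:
M = ¾ (M = -¼*(-3) = ¾ ≈ 0.75000)
j(n, R) = -31/4 + R/4 (j(n, R) = -8 + (1 + R)/4 = -8 + (¼ + R/4) = -31/4 + R/4)
L(Q, k) = 81/16 (L(Q, k) = (¾ - 3)² = (-9/4)² = 81/16)
p = -28 (p = 3 - 31 = -28)
(L(j(-2, -2), 6) + p)² = (81/16 - 28)² = (-367/16)² = 134689/256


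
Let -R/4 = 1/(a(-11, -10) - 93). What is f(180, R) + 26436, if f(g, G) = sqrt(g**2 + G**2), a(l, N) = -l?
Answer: 26436 + 2*sqrt(13616101)/41 ≈ 26616.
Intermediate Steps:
R = 2/41 (R = -4/(-1*(-11) - 93) = -4/(11 - 93) = -4/(-82) = -4*(-1/82) = 2/41 ≈ 0.048781)
f(g, G) = sqrt(G**2 + g**2)
f(180, R) + 26436 = sqrt((2/41)**2 + 180**2) + 26436 = sqrt(4/1681 + 32400) + 26436 = sqrt(54464404/1681) + 26436 = 2*sqrt(13616101)/41 + 26436 = 26436 + 2*sqrt(13616101)/41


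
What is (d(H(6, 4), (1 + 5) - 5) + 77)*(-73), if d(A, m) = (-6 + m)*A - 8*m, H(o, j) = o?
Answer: -2847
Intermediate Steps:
d(A, m) = -8*m + A*(-6 + m) (d(A, m) = A*(-6 + m) - 8*m = -8*m + A*(-6 + m))
(d(H(6, 4), (1 + 5) - 5) + 77)*(-73) = ((-8*((1 + 5) - 5) - 6*6 + 6*((1 + 5) - 5)) + 77)*(-73) = ((-8*(6 - 5) - 36 + 6*(6 - 5)) + 77)*(-73) = ((-8*1 - 36 + 6*1) + 77)*(-73) = ((-8 - 36 + 6) + 77)*(-73) = (-38 + 77)*(-73) = 39*(-73) = -2847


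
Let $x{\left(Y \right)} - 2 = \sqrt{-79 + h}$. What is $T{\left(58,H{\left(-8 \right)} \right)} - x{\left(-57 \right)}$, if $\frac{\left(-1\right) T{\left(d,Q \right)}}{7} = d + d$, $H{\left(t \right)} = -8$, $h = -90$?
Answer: $-814 - 13 i \approx -814.0 - 13.0 i$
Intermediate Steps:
$T{\left(d,Q \right)} = - 14 d$ ($T{\left(d,Q \right)} = - 7 \left(d + d\right) = - 7 \cdot 2 d = - 14 d$)
$x{\left(Y \right)} = 2 + 13 i$ ($x{\left(Y \right)} = 2 + \sqrt{-79 - 90} = 2 + \sqrt{-169} = 2 + 13 i$)
$T{\left(58,H{\left(-8 \right)} \right)} - x{\left(-57 \right)} = \left(-14\right) 58 - \left(2 + 13 i\right) = -812 - \left(2 + 13 i\right) = -814 - 13 i$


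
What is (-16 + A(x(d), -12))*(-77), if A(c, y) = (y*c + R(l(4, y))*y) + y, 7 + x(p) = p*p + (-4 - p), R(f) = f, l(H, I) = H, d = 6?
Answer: 23408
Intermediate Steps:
x(p) = -11 + p**2 - p (x(p) = -7 + (p*p + (-4 - p)) = -7 + (p**2 + (-4 - p)) = -7 + (-4 + p**2 - p) = -11 + p**2 - p)
A(c, y) = 5*y + c*y (A(c, y) = (y*c + 4*y) + y = (c*y + 4*y) + y = (4*y + c*y) + y = 5*y + c*y)
(-16 + A(x(d), -12))*(-77) = (-16 - 12*(5 + (-11 + 6**2 - 1*6)))*(-77) = (-16 - 12*(5 + (-11 + 36 - 6)))*(-77) = (-16 - 12*(5 + 19))*(-77) = (-16 - 12*24)*(-77) = (-16 - 288)*(-77) = -304*(-77) = 23408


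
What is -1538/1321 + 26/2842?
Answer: -2168325/1877141 ≈ -1.1551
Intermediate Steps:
-1538/1321 + 26/2842 = -1538*1/1321 + 26*(1/2842) = -1538/1321 + 13/1421 = -2168325/1877141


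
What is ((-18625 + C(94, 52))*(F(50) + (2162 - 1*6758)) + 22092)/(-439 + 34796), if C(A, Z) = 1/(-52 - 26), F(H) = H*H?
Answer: 1906564/1677 ≈ 1136.9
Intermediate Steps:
F(H) = H²
C(A, Z) = -1/78 (C(A, Z) = 1/(-78) = -1/78)
((-18625 + C(94, 52))*(F(50) + (2162 - 1*6758)) + 22092)/(-439 + 34796) = ((-18625 - 1/78)*(50² + (2162 - 1*6758)) + 22092)/(-439 + 34796) = (-1452751*(2500 + (2162 - 6758))/78 + 22092)/34357 = (-1452751*(2500 - 4596)/78 + 22092)*(1/34357) = (-1452751/78*(-2096) + 22092)*(1/34357) = (1522483048/39 + 22092)*(1/34357) = (1523344636/39)*(1/34357) = 1906564/1677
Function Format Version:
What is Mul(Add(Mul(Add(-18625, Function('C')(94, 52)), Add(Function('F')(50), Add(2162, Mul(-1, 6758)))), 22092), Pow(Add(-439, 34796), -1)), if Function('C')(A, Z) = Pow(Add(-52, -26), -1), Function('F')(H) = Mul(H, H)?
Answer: Rational(1906564, 1677) ≈ 1136.9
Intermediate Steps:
Function('F')(H) = Pow(H, 2)
Function('C')(A, Z) = Rational(-1, 78) (Function('C')(A, Z) = Pow(-78, -1) = Rational(-1, 78))
Mul(Add(Mul(Add(-18625, Function('C')(94, 52)), Add(Function('F')(50), Add(2162, Mul(-1, 6758)))), 22092), Pow(Add(-439, 34796), -1)) = Mul(Add(Mul(Add(-18625, Rational(-1, 78)), Add(Pow(50, 2), Add(2162, Mul(-1, 6758)))), 22092), Pow(Add(-439, 34796), -1)) = Mul(Add(Mul(Rational(-1452751, 78), Add(2500, Add(2162, -6758))), 22092), Pow(34357, -1)) = Mul(Add(Mul(Rational(-1452751, 78), Add(2500, -4596)), 22092), Rational(1, 34357)) = Mul(Add(Mul(Rational(-1452751, 78), -2096), 22092), Rational(1, 34357)) = Mul(Add(Rational(1522483048, 39), 22092), Rational(1, 34357)) = Mul(Rational(1523344636, 39), Rational(1, 34357)) = Rational(1906564, 1677)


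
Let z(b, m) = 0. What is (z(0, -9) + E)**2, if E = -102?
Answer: 10404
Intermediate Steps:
(z(0, -9) + E)**2 = (0 - 102)**2 = (-102)**2 = 10404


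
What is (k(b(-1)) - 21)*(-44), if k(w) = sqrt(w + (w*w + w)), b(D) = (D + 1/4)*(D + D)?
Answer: 924 - 22*sqrt(21) ≈ 823.18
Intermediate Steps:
b(D) = 2*D*(1/4 + D) (b(D) = (D + 1/4)*(2*D) = (1/4 + D)*(2*D) = 2*D*(1/4 + D))
k(w) = sqrt(w**2 + 2*w) (k(w) = sqrt(w + (w**2 + w)) = sqrt(w + (w + w**2)) = sqrt(w**2 + 2*w))
(k(b(-1)) - 21)*(-44) = (sqrt(((1/2)*(-1)*(1 + 4*(-1)))*(2 + (1/2)*(-1)*(1 + 4*(-1)))) - 21)*(-44) = (sqrt(((1/2)*(-1)*(1 - 4))*(2 + (1/2)*(-1)*(1 - 4))) - 21)*(-44) = (sqrt(((1/2)*(-1)*(-3))*(2 + (1/2)*(-1)*(-3))) - 21)*(-44) = (sqrt(3*(2 + 3/2)/2) - 21)*(-44) = (sqrt((3/2)*(7/2)) - 21)*(-44) = (sqrt(21/4) - 21)*(-44) = (sqrt(21)/2 - 21)*(-44) = (-21 + sqrt(21)/2)*(-44) = 924 - 22*sqrt(21)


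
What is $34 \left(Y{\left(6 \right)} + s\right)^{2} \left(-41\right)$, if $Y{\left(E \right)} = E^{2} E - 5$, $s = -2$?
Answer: $-60891314$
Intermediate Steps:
$Y{\left(E \right)} = -5 + E^{3}$ ($Y{\left(E \right)} = E^{3} - 5 = -5 + E^{3}$)
$34 \left(Y{\left(6 \right)} + s\right)^{2} \left(-41\right) = 34 \left(\left(-5 + 6^{3}\right) - 2\right)^{2} \left(-41\right) = 34 \left(\left(-5 + 216\right) - 2\right)^{2} \left(-41\right) = 34 \left(211 - 2\right)^{2} \left(-41\right) = 34 \cdot 209^{2} \left(-41\right) = 34 \cdot 43681 \left(-41\right) = 1485154 \left(-41\right) = -60891314$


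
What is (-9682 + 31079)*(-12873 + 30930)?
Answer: 386365629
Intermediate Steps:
(-9682 + 31079)*(-12873 + 30930) = 21397*18057 = 386365629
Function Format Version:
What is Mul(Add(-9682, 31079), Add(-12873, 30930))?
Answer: 386365629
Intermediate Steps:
Mul(Add(-9682, 31079), Add(-12873, 30930)) = Mul(21397, 18057) = 386365629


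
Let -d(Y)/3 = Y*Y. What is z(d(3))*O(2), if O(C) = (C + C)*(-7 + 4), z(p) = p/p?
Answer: -12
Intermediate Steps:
d(Y) = -3*Y² (d(Y) = -3*Y*Y = -3*Y²)
z(p) = 1
O(C) = -6*C (O(C) = (2*C)*(-3) = -6*C)
z(d(3))*O(2) = 1*(-6*2) = 1*(-12) = -12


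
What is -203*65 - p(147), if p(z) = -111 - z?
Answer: -12937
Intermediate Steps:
-203*65 - p(147) = -203*65 - (-111 - 1*147) = -13195 - (-111 - 147) = -13195 - 1*(-258) = -13195 + 258 = -12937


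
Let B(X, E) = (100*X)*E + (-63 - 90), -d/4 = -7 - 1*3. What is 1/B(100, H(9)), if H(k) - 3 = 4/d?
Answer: 1/30847 ≈ 3.2418e-5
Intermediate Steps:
d = 40 (d = -4*(-7 - 1*3) = -4*(-7 - 3) = -4*(-10) = 40)
H(k) = 31/10 (H(k) = 3 + 4/40 = 3 + 4*(1/40) = 3 + ⅒ = 31/10)
B(X, E) = -153 + 100*E*X (B(X, E) = 100*E*X - 153 = -153 + 100*E*X)
1/B(100, H(9)) = 1/(-153 + 100*(31/10)*100) = 1/(-153 + 31000) = 1/30847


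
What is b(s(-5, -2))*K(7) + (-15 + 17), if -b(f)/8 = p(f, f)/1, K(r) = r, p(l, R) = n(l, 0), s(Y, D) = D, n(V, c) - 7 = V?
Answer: -278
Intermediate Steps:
n(V, c) = 7 + V
p(l, R) = 7 + l
b(f) = -56 - 8*f (b(f) = -8*(7 + f)/1 = -8*(7 + f) = -56 - 8*f)
b(s(-5, -2))*K(7) + (-15 + 17) = (-56 - 8*(-2))*7 + (-15 + 17) = (-56 + 16)*7 + 2 = -40*7 + 2 = -280 + 2 = -278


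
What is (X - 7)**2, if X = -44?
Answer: 2601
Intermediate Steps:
(X - 7)**2 = (-44 - 7)**2 = (-51)**2 = 2601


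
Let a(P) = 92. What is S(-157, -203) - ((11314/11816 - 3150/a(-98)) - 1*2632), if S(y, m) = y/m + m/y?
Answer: 1650234470727/618679852 ≈ 2667.3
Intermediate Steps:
S(y, m) = m/y + y/m
S(-157, -203) - ((11314/11816 - 3150/a(-98)) - 1*2632) = (-203/(-157) - 157/(-203)) - ((11314/11816 - 3150/92) - 1*2632) = (-203*(-1/157) - 157*(-1/203)) - ((11314*(1/11816) - 3150*1/92) - 2632) = (203/157 + 157/203) - ((5657/5908 - 1575/46) - 2632) = 65858/31871 - (-4522439/135884 - 2632) = 65858/31871 - 1*(-362169127/135884) = 65858/31871 + 362169127/135884 = 1650234470727/618679852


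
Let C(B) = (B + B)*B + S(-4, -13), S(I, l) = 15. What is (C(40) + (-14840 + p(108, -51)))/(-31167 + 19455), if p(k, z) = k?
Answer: 3839/3904 ≈ 0.98335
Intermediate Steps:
C(B) = 15 + 2*B**2 (C(B) = (B + B)*B + 15 = (2*B)*B + 15 = 2*B**2 + 15 = 15 + 2*B**2)
(C(40) + (-14840 + p(108, -51)))/(-31167 + 19455) = ((15 + 2*40**2) + (-14840 + 108))/(-31167 + 19455) = ((15 + 2*1600) - 14732)/(-11712) = ((15 + 3200) - 14732)*(-1/11712) = (3215 - 14732)*(-1/11712) = -11517*(-1/11712) = 3839/3904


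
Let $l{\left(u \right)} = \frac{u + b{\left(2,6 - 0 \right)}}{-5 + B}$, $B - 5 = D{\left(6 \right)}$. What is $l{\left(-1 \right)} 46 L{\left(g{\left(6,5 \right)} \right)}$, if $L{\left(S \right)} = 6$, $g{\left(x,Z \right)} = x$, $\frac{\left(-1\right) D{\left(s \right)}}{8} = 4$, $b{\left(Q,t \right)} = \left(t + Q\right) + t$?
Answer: $- \frac{897}{8} \approx -112.13$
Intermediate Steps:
$b{\left(Q,t \right)} = Q + 2 t$ ($b{\left(Q,t \right)} = \left(Q + t\right) + t = Q + 2 t$)
$D{\left(s \right)} = -32$ ($D{\left(s \right)} = \left(-8\right) 4 = -32$)
$B = -27$ ($B = 5 - 32 = -27$)
$l{\left(u \right)} = - \frac{7}{16} - \frac{u}{32}$ ($l{\left(u \right)} = \frac{u + \left(2 + 2 \left(6 - 0\right)\right)}{-5 - 27} = \frac{u + \left(2 + 2 \left(6 + 0\right)\right)}{-32} = \left(u + \left(2 + 2 \cdot 6\right)\right) \left(- \frac{1}{32}\right) = \left(u + \left(2 + 12\right)\right) \left(- \frac{1}{32}\right) = \left(u + 14\right) \left(- \frac{1}{32}\right) = \left(14 + u\right) \left(- \frac{1}{32}\right) = - \frac{7}{16} - \frac{u}{32}$)
$l{\left(-1 \right)} 46 L{\left(g{\left(6,5 \right)} \right)} = \left(- \frac{7}{16} - - \frac{1}{32}\right) 46 \cdot 6 = \left(- \frac{7}{16} + \frac{1}{32}\right) 46 \cdot 6 = \left(- \frac{13}{32}\right) 46 \cdot 6 = \left(- \frac{299}{16}\right) 6 = - \frac{897}{8}$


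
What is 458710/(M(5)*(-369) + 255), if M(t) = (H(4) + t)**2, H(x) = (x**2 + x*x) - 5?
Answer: -65530/53943 ≈ -1.2148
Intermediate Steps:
H(x) = -5 + 2*x**2 (H(x) = (x**2 + x**2) - 5 = 2*x**2 - 5 = -5 + 2*x**2)
M(t) = (27 + t)**2 (M(t) = ((-5 + 2*4**2) + t)**2 = ((-5 + 2*16) + t)**2 = ((-5 + 32) + t)**2 = (27 + t)**2)
458710/(M(5)*(-369) + 255) = 458710/((27 + 5)**2*(-369) + 255) = 458710/(32**2*(-369) + 255) = 458710/(1024*(-369) + 255) = 458710/(-377856 + 255) = 458710/(-377601) = 458710*(-1/377601) = -65530/53943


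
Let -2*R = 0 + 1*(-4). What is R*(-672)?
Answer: -1344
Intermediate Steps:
R = 2 (R = -(0 + 1*(-4))/2 = -(0 - 4)/2 = -½*(-4) = 2)
R*(-672) = 2*(-672) = -1344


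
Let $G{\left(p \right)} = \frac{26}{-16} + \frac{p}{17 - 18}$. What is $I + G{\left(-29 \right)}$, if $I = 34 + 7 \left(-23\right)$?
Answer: $- \frac{797}{8} \approx -99.625$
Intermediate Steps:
$I = -127$ ($I = 34 - 161 = -127$)
$G{\left(p \right)} = - \frac{13}{8} - p$ ($G{\left(p \right)} = 26 \left(- \frac{1}{16}\right) + \frac{p}{17 - 18} = - \frac{13}{8} + \frac{p}{-1} = - \frac{13}{8} + p \left(-1\right) = - \frac{13}{8} - p$)
$I + G{\left(-29 \right)} = -127 - - \frac{219}{8} = -127 + \left(- \frac{13}{8} + 29\right) = -127 + \frac{219}{8} = - \frac{797}{8}$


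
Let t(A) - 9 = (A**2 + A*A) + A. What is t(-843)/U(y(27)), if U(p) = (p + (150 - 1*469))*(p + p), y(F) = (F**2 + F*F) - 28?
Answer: 3516/7865 ≈ 0.44704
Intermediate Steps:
y(F) = -28 + 2*F**2 (y(F) = (F**2 + F**2) - 28 = 2*F**2 - 28 = -28 + 2*F**2)
t(A) = 9 + A + 2*A**2 (t(A) = 9 + ((A**2 + A*A) + A) = 9 + ((A**2 + A**2) + A) = 9 + (2*A**2 + A) = 9 + (A + 2*A**2) = 9 + A + 2*A**2)
U(p) = 2*p*(-319 + p) (U(p) = (p + (150 - 469))*(2*p) = (p - 319)*(2*p) = (-319 + p)*(2*p) = 2*p*(-319 + p))
t(-843)/U(y(27)) = (9 - 843 + 2*(-843)**2)/((2*(-28 + 2*27**2)*(-319 + (-28 + 2*27**2)))) = (9 - 843 + 2*710649)/((2*(-28 + 2*729)*(-319 + (-28 + 2*729)))) = (9 - 843 + 1421298)/((2*(-28 + 1458)*(-319 + (-28 + 1458)))) = 1420464/((2*1430*(-319 + 1430))) = 1420464/((2*1430*1111)) = 1420464/3177460 = 1420464*(1/3177460) = 3516/7865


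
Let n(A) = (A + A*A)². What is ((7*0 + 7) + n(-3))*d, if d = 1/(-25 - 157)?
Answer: -43/182 ≈ -0.23626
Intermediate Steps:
d = -1/182 (d = 1/(-182) = -1/182 ≈ -0.0054945)
n(A) = (A + A²)²
((7*0 + 7) + n(-3))*d = ((7*0 + 7) + (-3)²*(1 - 3)²)*(-1/182) = ((0 + 7) + 9*(-2)²)*(-1/182) = (7 + 9*4)*(-1/182) = (7 + 36)*(-1/182) = 43*(-1/182) = -43/182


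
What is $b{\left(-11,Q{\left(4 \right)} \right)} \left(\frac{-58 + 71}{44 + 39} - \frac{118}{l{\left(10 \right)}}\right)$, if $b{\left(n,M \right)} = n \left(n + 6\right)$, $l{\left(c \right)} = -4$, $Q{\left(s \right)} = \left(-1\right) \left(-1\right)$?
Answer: $\frac{270765}{166} \approx 1631.1$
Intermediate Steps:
$Q{\left(s \right)} = 1$
$b{\left(n,M \right)} = n \left(6 + n\right)$
$b{\left(-11,Q{\left(4 \right)} \right)} \left(\frac{-58 + 71}{44 + 39} - \frac{118}{l{\left(10 \right)}}\right) = - 11 \left(6 - 11\right) \left(\frac{-58 + 71}{44 + 39} - \frac{118}{-4}\right) = \left(-11\right) \left(-5\right) \left(\frac{13}{83} - - \frac{59}{2}\right) = 55 \left(13 \cdot \frac{1}{83} + \frac{59}{2}\right) = 55 \left(\frac{13}{83} + \frac{59}{2}\right) = 55 \cdot \frac{4923}{166} = \frac{270765}{166}$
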